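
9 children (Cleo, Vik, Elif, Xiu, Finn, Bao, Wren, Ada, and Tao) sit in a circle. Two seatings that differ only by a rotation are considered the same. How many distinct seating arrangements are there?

40320

Fix one person's seat to break rotational symmetry; the remaining 8 people can be arranged in (8)! = 40320 ways.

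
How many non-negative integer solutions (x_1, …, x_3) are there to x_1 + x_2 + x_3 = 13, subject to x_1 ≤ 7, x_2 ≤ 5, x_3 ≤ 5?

15

By stars and bars, unrestricted non-negative solutions to x_1+…+x_3 = 13 number C(13+2,2) = 105.
Subtract solutions that violate a single cap (substitute x_i' = x_i − (cap_i+1)): x_1 ≥ 8 gives C(7,2) = 21; x_2 ≥ 6 gives C(9,2) = 36; x_3 ≥ 6 gives C(9,2) = 36. Together 93.
Add back pairs where two caps are both exceeded: 0 + 0 + 3 = 3.
By inclusion–exclusion the count is 105 − 93 + 3 = 15.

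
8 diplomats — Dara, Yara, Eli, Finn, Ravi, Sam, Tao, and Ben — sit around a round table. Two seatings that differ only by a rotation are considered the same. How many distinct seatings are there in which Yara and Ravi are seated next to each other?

Glue Yara and Ravi into a block (2 internal orders). Seating 7 units around a circle gives (6)! arrangements.
So 2 × (6)! = 2 × 720 = 1440.

1440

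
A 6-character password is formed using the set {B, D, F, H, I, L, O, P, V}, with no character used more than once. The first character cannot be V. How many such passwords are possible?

The first character has 9−1 = 8 choices (anything except V).
The remaining 5 characters are filled from the other 8 symbols without repetition: 8 × 7 × 6 × 5 × 4 = 6720.
Total: 8 × 6720 = 53760.

53760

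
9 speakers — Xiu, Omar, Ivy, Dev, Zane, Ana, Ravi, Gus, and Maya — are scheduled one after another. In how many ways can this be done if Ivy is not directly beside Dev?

There are 9! = 362880 arrangements in all. If Ivy and Dev are adjacent, merging them into one block gives 2·(8)! = 80640 arrangements.
So 362880 − 80640 = 282240 arrangements keep them apart.

282240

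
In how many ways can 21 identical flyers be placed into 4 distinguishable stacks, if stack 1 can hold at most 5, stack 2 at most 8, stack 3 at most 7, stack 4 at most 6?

56

Without the upper bounds there are C(24,3) = 2024 ways to split 21 among 4 stacks.
Subtract solutions that violate a single cap (substitute x_i' = x_i − (cap_i+1)): x_1 ≥ 6 gives C(18,3) = 816; x_2 ≥ 9 gives C(15,3) = 455; x_3 ≥ 8 gives C(16,3) = 560; x_4 ≥ 7 gives C(17,3) = 680. Together 2511.
Add back pairs where two caps are both exceeded: 84 + 120 + 165 + 35 + 56 + 84 = 544.
Subtract triples: 0 + 0 + 1 + 0 = 1.
By inclusion–exclusion the count is 2024 − 2511 + 544 − 1 = 56.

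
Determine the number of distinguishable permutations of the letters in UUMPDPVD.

Letter multiplicities in UUMPDPVD: D×2, M×1, P×2, U×2, V×1.
Dividing 8! = 40320 by 2!·2!·2! = 8 for the repeated letters gives 5040.

5040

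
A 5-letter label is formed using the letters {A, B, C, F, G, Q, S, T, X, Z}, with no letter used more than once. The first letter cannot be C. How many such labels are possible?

27216

The first letter has 10−1 = 9 choices (anything except C).
The remaining 4 letters are filled from the other 9 symbols without repetition: 9 × 8 × 7 × 6 = 3024.
Total: 9 × 3024 = 27216.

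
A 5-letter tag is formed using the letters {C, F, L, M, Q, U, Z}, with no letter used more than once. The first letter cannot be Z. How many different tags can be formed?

2160

The first letter has 7−1 = 6 choices (anything except Z).
The remaining 4 letters are filled from the other 6 symbols without repetition: 6 × 5 × 4 × 3 = 360.
Total: 6 × 360 = 2160.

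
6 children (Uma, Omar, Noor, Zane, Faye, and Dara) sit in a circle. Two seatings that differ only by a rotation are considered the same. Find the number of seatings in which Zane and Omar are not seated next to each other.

72

Without the restriction there are (5)! = 120 seatings.
Those with Zane next to Omar: fuse the pair into one unit and seat 5 units around a circle — 2·(4)! = 48.
Subtracting, 120 − 48 = 72.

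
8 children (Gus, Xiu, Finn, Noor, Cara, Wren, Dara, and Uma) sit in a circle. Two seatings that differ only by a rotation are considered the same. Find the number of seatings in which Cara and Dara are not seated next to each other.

3600

Without the restriction there are (7)! = 5040 seatings.
Seatings with Cara beside Dara: treat them as a block with 2 internal orders, giving 2 × (6)! = 1440.
Subtracting, 5040 − 1440 = 3600.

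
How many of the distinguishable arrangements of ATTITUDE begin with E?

840

With the first slot taken by E, it remains to arrange the other 7 letters (ATTITUD).
Those 7 letters have T appearing 3 times, giving (7)!/(3!) = 840.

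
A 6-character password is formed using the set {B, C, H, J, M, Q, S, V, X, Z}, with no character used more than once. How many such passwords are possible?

This is a permutation of 6 out of 10: P(10,6) = 10!/4!.
That product is 10 × 9 × 8 × 7 × 6 × 5 = 151200.

151200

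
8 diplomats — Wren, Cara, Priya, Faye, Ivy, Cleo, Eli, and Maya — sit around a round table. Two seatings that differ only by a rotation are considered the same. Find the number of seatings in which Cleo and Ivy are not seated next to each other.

Without the restriction there are (7)! = 5040 seatings.
Those with Cleo next to Ivy: fuse the pair into one unit and seat 7 units around a circle — 2·(6)! = 1440.
Subtracting, 5040 − 1440 = 3600.

3600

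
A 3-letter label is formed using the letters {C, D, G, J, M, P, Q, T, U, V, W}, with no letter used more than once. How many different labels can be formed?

Choose and order 3 of the 11 symbols: the first letter has 11 options, the next 10, then 9.
11 × 10 × 9 = 990.

990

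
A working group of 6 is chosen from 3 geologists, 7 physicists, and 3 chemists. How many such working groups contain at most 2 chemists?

Split by how many chemists are chosen (0 through 2).
Sum: C(3,0)·C(10,6) + C(3,1)·C(10,5) + C(3,2)·C(10,4) = 210 + 756 + 630 = 1596.

1596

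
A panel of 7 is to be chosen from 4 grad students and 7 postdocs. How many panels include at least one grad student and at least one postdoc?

Total 7-person selections from all 11: C(11,7) = 330.
Subtract selections that omit an entire group: no grad students → C(7,7) = 1; no postdocs → C(4,7) = 0.
Both groups omitted at once is impossible, so 330 − 1 = 329.

329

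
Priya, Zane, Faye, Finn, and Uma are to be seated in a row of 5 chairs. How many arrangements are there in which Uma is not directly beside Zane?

There are 5! = 120 arrangements in all. If Uma and Zane are adjacent, merging them into one block gives 2·(4)! = 48 arrangements.
Complementary counting: 120 − 48 = 72.

72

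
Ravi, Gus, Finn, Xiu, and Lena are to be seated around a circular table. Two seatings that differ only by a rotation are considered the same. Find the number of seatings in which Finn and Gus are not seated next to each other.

12

All circular seatings of 5 people number (4)! = 24.
Those with Finn next to Gus: fuse the pair into one unit and seat 4 units around a circle — 2·(3)! = 12.
Subtracting, 24 − 12 = 12.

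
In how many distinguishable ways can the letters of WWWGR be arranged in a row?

Letter multiplicities in WWWGR: G×1, R×1, W×3.
Dividing 5! = 120 by 3! = 6 for the repeated letters gives 20.

20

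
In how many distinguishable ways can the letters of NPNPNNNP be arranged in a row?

56

Letter multiplicities in NPNPNNNP: N×5, P×3.
Dividing 8! = 40320 by 5!·3! = 720 for the repeated letters gives 56.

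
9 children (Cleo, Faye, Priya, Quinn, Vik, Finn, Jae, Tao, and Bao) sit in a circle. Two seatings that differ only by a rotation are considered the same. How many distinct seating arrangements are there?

40320

Around a circle, 9 distinct people have 9!/9 = (8)! = 40320 rotationally distinct seatings.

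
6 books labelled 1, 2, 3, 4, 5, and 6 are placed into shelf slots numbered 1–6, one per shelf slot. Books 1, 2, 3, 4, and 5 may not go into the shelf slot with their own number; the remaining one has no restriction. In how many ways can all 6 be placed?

Let Aᵢ (for 1 ≤ i ≤ 5) be the placements that put book i in its forbidden shelf slot. Any j of these fix j positions, leaving (6−j)! ways to fill the rest, and there are C(5,j) ways to pick which j.
By inclusion–exclusion, the number of valid placements is Σ_{j=0}^{5} (−1)^j C(5,j)·(6−j)!.
Computing: 720 − 600 + 240 − 60 + 10 − 1 = 309.

309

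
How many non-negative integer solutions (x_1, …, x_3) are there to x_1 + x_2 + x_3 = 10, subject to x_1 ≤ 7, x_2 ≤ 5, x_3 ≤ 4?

Without the upper bounds there are C(12,2) = 66 ways to split 10 among 3 variables.
Subtract solutions that violate a single cap (substitute x_i' = x_i − (cap_i+1)): x_1 ≥ 8 gives C(4,2) = 6; x_2 ≥ 6 gives C(6,2) = 15; x_3 ≥ 5 gives C(7,2) = 21. Together 42.
No two caps can be exceeded simultaneously, so the pair terms are all 0.
By inclusion–exclusion the count is 66 − 42 + 0 = 24.

24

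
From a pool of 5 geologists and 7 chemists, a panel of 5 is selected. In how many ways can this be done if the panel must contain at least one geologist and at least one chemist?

Total 5-person selections from all 12: C(12,5) = 792.
Subtract selections that omit an entire group: no geologists → C(7,5) = 21; no chemists → C(5,5) = 1.
Both groups omitted at once is impossible, so 792 − 22 = 770.

770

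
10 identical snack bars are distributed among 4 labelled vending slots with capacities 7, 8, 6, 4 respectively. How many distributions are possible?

196

Ignoring the caps, the number of non-negative solutions to x_1+…+x_4 = 10 is C(13,3) = 286.
Subtract solutions that violate a single cap (substitute x_i' = x_i − (cap_i+1)): x_1 ≥ 8 gives C(5,3) = 10; x_2 ≥ 9 gives C(4,3) = 4; x_3 ≥ 7 gives C(6,3) = 20; x_4 ≥ 5 gives C(8,3) = 56. Together 90.
No two caps can be exceeded simultaneously, so the pair terms are all 0.
By inclusion–exclusion the count is 286 − 90 + 0 = 196.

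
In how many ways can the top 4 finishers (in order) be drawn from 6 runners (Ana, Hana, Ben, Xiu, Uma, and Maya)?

360

There are 6 choices for 1st place, 5 for 2nd, and so on down to 3 for position 4.
That gives 6 × 5 × 4 × 3 = 360.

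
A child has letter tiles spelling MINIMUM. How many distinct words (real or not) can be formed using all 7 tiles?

420

Letter multiplicities in MINIMUM: I×2, M×3, N×1, U×1.
The number of distinct arrangements is 7!/(3!·2!) = 5040/12 = 420.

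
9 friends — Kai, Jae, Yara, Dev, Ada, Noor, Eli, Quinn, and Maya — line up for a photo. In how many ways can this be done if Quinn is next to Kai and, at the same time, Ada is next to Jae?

20160

Treat {Quinn,Kai} as one block (2 orders) and {Ada,Jae} as another (2 orders).
That leaves 7 units to arrange: 2 × 2 × 7! = 4 × 5040 = 20160.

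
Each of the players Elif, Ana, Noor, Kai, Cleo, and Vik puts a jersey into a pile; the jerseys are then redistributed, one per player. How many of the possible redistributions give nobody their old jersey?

Let Aᵢ be the assignments in which player i gets their old jersey. We want the size of the complement of A₁∪…∪A_6.
By inclusion–exclusion this is Σ_{j=0}^{6} (−1)^j C(6,j)·(6−j)!.
Computing: 720 − 720 + 360 − 120 + 30 − 6 + 1 = 265.

265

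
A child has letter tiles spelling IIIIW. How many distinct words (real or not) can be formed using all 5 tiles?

The 5 letters of IIIIW have repeats: I appearing 4 times.
Dividing 5! = 120 by 4! = 24 for the repeated letters gives 5.

5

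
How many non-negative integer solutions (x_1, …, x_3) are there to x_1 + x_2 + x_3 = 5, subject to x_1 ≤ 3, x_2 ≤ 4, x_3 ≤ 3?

14

Without the upper bounds there are C(7,2) = 21 ways to split 5 among 3 variables.
Subtract solutions that violate a single cap (substitute x_i' = x_i − (cap_i+1)): x_1 ≥ 4 gives C(3,2) = 3; x_2 ≥ 5 gives C(2,2) = 1; x_3 ≥ 4 gives C(3,2) = 3. Together 7.
No two caps can be exceeded simultaneously, so the pair terms are all 0.
By inclusion–exclusion the count is 21 − 7 + 0 = 14.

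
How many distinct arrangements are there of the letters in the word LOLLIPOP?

1680

The 8 letters of LOLLIPOP have repeats: L appearing 3 times, O appearing twice, and P appearing twice.
So there are 8! / (3!·2!·2!) = 1680 distinguishable arrangements.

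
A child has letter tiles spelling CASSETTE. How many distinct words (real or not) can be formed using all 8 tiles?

5040

Letter multiplicities in CASSETTE: A×1, C×1, E×2, S×2, T×2.
So there are 8! / (2!·2!·2!) = 5040 distinguishable arrangements.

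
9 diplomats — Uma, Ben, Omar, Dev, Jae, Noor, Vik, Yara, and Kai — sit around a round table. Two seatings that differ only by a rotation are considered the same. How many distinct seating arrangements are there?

Seat Uma anywhere (absorbing the rotational symmetry), then permute the other 8: (8)! = 40320.

40320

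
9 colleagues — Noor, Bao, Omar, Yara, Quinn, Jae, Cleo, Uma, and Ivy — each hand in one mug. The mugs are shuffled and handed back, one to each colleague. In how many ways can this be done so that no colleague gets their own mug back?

133496

Count assignments avoiding every fixed point. For any j of the 9 colleagues fixed to their own mug, the other 9−j can be arranged in (9−j)! ways.
By inclusion–exclusion this is Σ_{j=0}^{9} (−1)^j C(9,j)·(9−j)!.
Computing: 362880 − 362880 + 181440 − 60480 + 15120 − 3024 + 504 − 72 + 9 − 1 = 133496.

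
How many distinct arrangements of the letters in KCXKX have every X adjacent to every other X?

12

Treat the 2 copies of X as a single block. The multiset to arrange is then {XX, C, K, K}, 4 items in all.
That gives (4)!/(2!) = 12 arrangements.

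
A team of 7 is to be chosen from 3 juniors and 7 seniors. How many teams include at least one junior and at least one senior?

119

Total 7-person selections from all 10: C(10,7) = 120.
Subtract selections that omit an entire group: no juniors → C(7,7) = 1; no seniors → C(3,7) = 0.
Both groups omitted at once is impossible, so 120 − 1 = 119.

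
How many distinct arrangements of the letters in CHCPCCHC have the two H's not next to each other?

126

There are 8!/(5!·2!) = 168 arrangements of CHCPCCHC in total.
If the two H's are adjacent, glue them into one block, leaving 7 items to arrange: (7)!/(5!) = 42 ways.
Hence 168 − 42 = 126.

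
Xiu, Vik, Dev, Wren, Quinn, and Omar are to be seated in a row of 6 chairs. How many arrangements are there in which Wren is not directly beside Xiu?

Of the 6! = 720 arrangements, those with Wren and Xiu adjacent number 2 × 5! = 240 (treat the pair as a block with 2 internal orders).
So 720 − 240 = 480 arrangements keep them apart.

480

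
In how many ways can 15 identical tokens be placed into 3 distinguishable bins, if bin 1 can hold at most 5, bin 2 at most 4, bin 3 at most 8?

6

Ignoring the caps, the number of non-negative solutions to x_1+…+x_3 = 15 is C(17,2) = 136.
Subtract solutions that violate a single cap (substitute x_i' = x_i − (cap_i+1)): x_1 ≥ 6 gives C(11,2) = 55; x_2 ≥ 5 gives C(12,2) = 66; x_3 ≥ 9 gives C(8,2) = 28. Together 149.
Add back pairs where two caps are both exceeded: 15 + 1 + 3 = 19.
By inclusion–exclusion the count is 136 − 149 + 19 = 6.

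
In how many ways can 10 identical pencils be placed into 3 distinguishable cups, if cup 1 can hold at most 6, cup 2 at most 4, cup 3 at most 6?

Without the upper bounds there are C(12,2) = 66 ways to split 10 among 3 cups.
Subtract solutions that violate a single cap (substitute x_i' = x_i − (cap_i+1)): x_1 ≥ 7 gives C(5,2) = 10; x_2 ≥ 5 gives C(7,2) = 21; x_3 ≥ 7 gives C(5,2) = 10. Together 41.
No two caps can be exceeded simultaneously, so the pair terms are all 0.
By inclusion–exclusion the count is 66 − 41 + 0 = 25.

25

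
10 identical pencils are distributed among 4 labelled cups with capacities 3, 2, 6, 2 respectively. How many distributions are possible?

By stars and bars, unrestricted non-negative solutions to x_1+…+x_4 = 10 number C(10+3,3) = 286.
Subtract solutions that violate a single cap (substitute x_i' = x_i − (cap_i+1)): x_1 ≥ 4 gives C(9,3) = 84; x_2 ≥ 3 gives C(10,3) = 120; x_3 ≥ 7 gives C(6,3) = 20; x_4 ≥ 3 gives C(10,3) = 120. Together 344.
Add back pairs where two caps are both exceeded: 20 + 0 + 20 + 1 + 35 + 1 = 77.
Subtract triples: 0 + 1 + 0 + 0 = 1.
By inclusion–exclusion the count is 286 − 344 + 77 − 1 = 18.

18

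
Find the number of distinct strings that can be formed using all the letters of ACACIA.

60

ACACIA has 6 letters with A appearing 3 times and C appearing twice.
So there are 6! / (3!·2!) = 60 distinguishable arrangements.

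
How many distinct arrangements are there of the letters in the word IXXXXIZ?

Letter multiplicities in IXXXXIZ: I×2, X×4, Z×1.
Dividing 7! = 5040 by 4!·2! = 48 for the repeated letters gives 105.

105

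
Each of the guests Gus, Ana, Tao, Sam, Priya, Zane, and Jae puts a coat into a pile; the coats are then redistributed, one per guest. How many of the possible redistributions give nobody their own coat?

Let Aᵢ be the assignments in which guest i gets their own coat. We want the size of the complement of A₁∪…∪A_7.
By inclusion–exclusion this is Σ_{j=0}^{7} (−1)^j C(7,j)·(7−j)!.
Computing: 5040 − 5040 + 2520 − 840 + 210 − 42 + 7 − 1 = 1854.

1854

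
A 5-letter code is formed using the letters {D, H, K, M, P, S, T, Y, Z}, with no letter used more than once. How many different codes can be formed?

15120

This is a permutation of 5 out of 9: P(9,5) = 9!/4!.
9 × 8 × 7 × 6 × 5 = 15120.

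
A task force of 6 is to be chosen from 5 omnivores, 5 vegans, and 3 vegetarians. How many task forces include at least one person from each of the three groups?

1450

Unrestricted: C(13,6) = 1716 ways to pick any 6 of the 13.
Selections missing a whole group: no omnivores → C(8,6) = 28; no vegans → C(8,6) = 28; no vegetarians → C(10,6) = 210.
Add back selections omitting two groups (i.e. drawn from a single group): C(5,6) + C(5,6) + C(3,6) = 0.
By inclusion–exclusion: 1716 − 266 + 0 = 1450.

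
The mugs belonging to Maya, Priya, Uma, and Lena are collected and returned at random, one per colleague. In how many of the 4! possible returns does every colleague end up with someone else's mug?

9

This is the derangement count D_4: permutations of 4 items with no fixed point.
By inclusion–exclusion this is Σ_{j=0}^{4} (−1)^j C(4,j)·(4−j)!.
Computing: 24 − 24 + 12 − 4 + 1 = 9.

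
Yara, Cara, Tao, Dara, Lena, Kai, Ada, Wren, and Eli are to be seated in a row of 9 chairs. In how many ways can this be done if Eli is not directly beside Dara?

282240

Of the 9! = 362880 arrangements, those with Eli and Dara adjacent number 2 × 8! = 80640 (treat the pair as a block with 2 internal orders).
So 362880 − 80640 = 282240 arrangements keep them apart.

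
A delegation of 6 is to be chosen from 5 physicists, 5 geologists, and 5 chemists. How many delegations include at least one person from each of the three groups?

With no constraint there are C(15,6) = 5005 possible selections.
Selections missing a whole group: no physicists → C(10,6) = 210; no geologists → C(10,6) = 210; no chemists → C(10,6) = 210.
Add back selections omitting two groups (i.e. drawn from a single group): C(5,6) + C(5,6) + C(5,6) = 0.
By inclusion–exclusion: 5005 − 630 + 0 = 4375.

4375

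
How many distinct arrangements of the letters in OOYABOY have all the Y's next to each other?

120

Treat the 2 copies of Y as a single block. The multiset to arrange is then {YY, A, B, O, O, O}, 6 items in all.
That gives (6)!/(3!) = 120 arrangements.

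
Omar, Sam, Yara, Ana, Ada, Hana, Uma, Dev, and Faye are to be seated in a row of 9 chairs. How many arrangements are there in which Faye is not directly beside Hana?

282240

There are 9! = 362880 arrangements in all. If Faye and Hana are adjacent, merging them into one block gives 2·(8)! = 80640 arrangements.
Complementary counting: 362880 − 80640 = 282240.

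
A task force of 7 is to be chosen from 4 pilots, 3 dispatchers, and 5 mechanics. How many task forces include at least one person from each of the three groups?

Total 7-person selections from all 12: C(12,7) = 792.
Selections missing a whole group: no pilots → C(8,7) = 8; no dispatchers → C(9,7) = 36; no mechanics → C(7,7) = 1.
Add back selections omitting two groups (i.e. drawn from a single group): C(4,7) + C(3,7) + C(5,7) = 0.
By inclusion–exclusion: 792 − 45 + 0 = 747.

747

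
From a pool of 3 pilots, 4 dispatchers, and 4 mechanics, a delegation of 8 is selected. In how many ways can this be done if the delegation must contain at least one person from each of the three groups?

Unrestricted: C(11,8) = 165 ways to pick any 8 of the 11.
Selections missing a whole group: no pilots → C(8,8) = 1; no dispatchers → C(7,8) = 0; no mechanics → C(7,8) = 0.
Add back selections omitting two groups (i.e. drawn from a single group): C(3,8) + C(4,8) + C(4,8) = 0.
By inclusion–exclusion: 165 − 1 + 0 = 164.

164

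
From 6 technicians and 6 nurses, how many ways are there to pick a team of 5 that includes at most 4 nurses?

786

Split by how many nurses are chosen (0 through 4).
Sum: C(6,0)·C(6,5) + C(6,1)·C(6,4) + C(6,2)·C(6,3) + C(6,3)·C(6,2) + C(6,4)·C(6,1) = 6 + 90 + 300 + 300 + 90 = 786.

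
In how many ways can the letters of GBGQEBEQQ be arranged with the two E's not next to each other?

5880

There are 9!/(3!·2!·2!·2!) = 7560 arrangements of GBGQEBEQQ in total.
If the two E's are adjacent, glue them into one block, leaving 8 items to arrange: (8)!/(3!·2!·2!) = 1680 ways.
Subtracting, 7560 − 1680 = 5880 arrangements keep the E's apart.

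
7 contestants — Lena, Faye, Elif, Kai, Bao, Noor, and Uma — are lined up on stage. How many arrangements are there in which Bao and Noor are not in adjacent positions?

3600

There are 7! = 5040 arrangements in all. If Bao and Noor are adjacent, merging them into one block gives 2·(6)! = 1440 arrangements.
So 5040 − 1440 = 3600 arrangements keep them apart.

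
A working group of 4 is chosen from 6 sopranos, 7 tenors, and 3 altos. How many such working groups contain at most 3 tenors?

1785

Split by how many tenors are chosen (0 through 3).
Sum: C(7,0)·C(9,4) + C(7,1)·C(9,3) + C(7,2)·C(9,2) + C(7,3)·C(9,1) = 126 + 588 + 756 + 315 = 1785.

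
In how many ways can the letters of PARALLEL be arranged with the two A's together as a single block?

Treat the 2 copies of A as a single block. The multiset to arrange is then {AA, E, L, L, L, P, R}, 7 items in all.
That gives (7)!/(3!) = 840 arrangements.

840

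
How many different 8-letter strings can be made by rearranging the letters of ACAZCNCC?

Letter multiplicities in ACAZCNCC: A×2, C×4, N×1, Z×1.
Dividing 8! = 40320 by 4!·2! = 48 for the repeated letters gives 840.

840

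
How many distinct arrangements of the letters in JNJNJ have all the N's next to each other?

Treat the 2 copies of N as a single block. The multiset to arrange is then {NN, J, J, J}, 4 items in all.
That gives (4)!/(3!) = 4 arrangements.

4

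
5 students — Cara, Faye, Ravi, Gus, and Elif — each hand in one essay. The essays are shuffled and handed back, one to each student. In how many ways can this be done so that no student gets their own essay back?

Let Aᵢ be the assignments in which student i gets their own essay. We want the size of the complement of A₁∪…∪A_5.
By inclusion–exclusion this is Σ_{j=0}^{5} (−1)^j C(5,j)·(5−j)!.
Computing: 120 − 120 + 60 − 20 + 5 − 1 = 44.

44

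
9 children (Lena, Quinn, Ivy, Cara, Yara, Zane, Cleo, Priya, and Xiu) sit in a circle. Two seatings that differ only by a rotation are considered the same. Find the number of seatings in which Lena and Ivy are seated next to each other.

10080

Glue Lena and Ivy into a block (2 internal orders). Seating 8 units around a circle gives (7)! arrangements.
So 2 × (7)! = 2 × 5040 = 10080.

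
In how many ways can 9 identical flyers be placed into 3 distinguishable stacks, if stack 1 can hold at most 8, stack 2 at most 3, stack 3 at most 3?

Without the upper bounds there are C(11,2) = 55 ways to split 9 among 3 stacks.
Subtract solutions that violate a single cap (substitute x_i' = x_i − (cap_i+1)): x_1 ≥ 9 gives C(2,2) = 1; x_2 ≥ 4 gives C(7,2) = 21; x_3 ≥ 4 gives C(7,2) = 21. Together 43.
Add back pairs where two caps are both exceeded: 0 + 0 + 3 = 3.
By inclusion–exclusion the count is 55 − 43 + 3 = 15.

15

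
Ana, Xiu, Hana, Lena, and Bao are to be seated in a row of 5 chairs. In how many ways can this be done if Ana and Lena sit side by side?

48

Treat {Ana, Lena} as a single unit. There are 4 units to order, and the pair itself can be ordered 2 ways.
That gives 2 × 4! = 2 × 24 = 48.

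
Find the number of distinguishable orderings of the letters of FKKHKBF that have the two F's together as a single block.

120

Treat the 2 copies of F as a single block. The multiset to arrange is then {FF, B, H, K, K, K}, 6 items in all.
That gives (6)!/(3!) = 120 arrangements.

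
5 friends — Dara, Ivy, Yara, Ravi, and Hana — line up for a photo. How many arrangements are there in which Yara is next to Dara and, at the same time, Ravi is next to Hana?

24

Treat {Yara,Dara} as one block (2 orders) and {Ravi,Hana} as another (2 orders).
That leaves 3 units to arrange: 2 × 2 × 3! = 4 × 6 = 24.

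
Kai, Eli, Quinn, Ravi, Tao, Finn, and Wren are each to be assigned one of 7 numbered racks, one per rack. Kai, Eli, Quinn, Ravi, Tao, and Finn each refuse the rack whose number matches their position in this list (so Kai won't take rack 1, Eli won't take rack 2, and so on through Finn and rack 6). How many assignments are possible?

Let Aᵢ (for 1 ≤ i ≤ 6) be the placements that put person i in their forbidden rack. Any j of these fix j positions, leaving (7−j)! ways to fill the rest, and there are C(6,j) ways to pick which j.
By inclusion–exclusion, the number of valid placements is Σ_{j=0}^{6} (−1)^j C(6,j)·(7−j)!.
Computing: 5040 − 4320 + 1800 − 480 + 90 − 12 + 1 = 2119.

2119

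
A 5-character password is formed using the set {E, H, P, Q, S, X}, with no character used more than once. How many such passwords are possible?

Choose and order 5 of the 6 symbols: the first character has 6 options, the next 5, and so on down to 2.
That product is 6 × 5 × 4 × 3 × 2 = 720.

720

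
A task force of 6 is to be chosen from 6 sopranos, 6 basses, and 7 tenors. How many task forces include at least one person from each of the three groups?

With no constraint there are C(19,6) = 27132 possible selections.
Subtract selections that omit an entire group: no sopranos → C(13,6) = 1716; no basses → C(13,6) = 1716; no tenors → C(12,6) = 924.
Add back selections omitting two groups (i.e. drawn from a single group): C(6,6) + C(6,6) + C(7,6) = 9.
By inclusion–exclusion: 27132 − 4356 + 9 = 22785.

22785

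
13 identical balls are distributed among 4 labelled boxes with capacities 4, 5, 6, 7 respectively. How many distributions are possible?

By stars and bars, unrestricted non-negative solutions to x_1+…+x_4 = 13 number C(13+3,3) = 560.
Subtract solutions that violate a single cap (substitute x_i' = x_i − (cap_i+1)): x_1 ≥ 5 gives C(11,3) = 165; x_2 ≥ 6 gives C(10,3) = 120; x_3 ≥ 7 gives C(9,3) = 84; x_4 ≥ 8 gives C(8,3) = 56. Together 425.
Add back pairs where two caps are both exceeded: 10 + 4 + 1 + 1 + 0 + 0 = 16.
By inclusion–exclusion the count is 560 − 425 + 16 = 151.

151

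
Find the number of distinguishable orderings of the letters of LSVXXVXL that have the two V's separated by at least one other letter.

Total arrangements of LSVXXVXL: 8!/(3!·2!·2!) = 1680.
If the two V's are adjacent, glue them into one block, leaving 7 items to arrange: (7)!/(3!·2!) = 420 ways.
Subtracting, 1680 − 420 = 1260 arrangements keep the V's apart.

1260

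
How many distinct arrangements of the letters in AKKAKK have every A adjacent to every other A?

5

Treat the 2 copies of A as a single block. The multiset to arrange is then {AA, K, K, K, K}, 5 items in all.
That gives (5)!/(4!) = 5 arrangements.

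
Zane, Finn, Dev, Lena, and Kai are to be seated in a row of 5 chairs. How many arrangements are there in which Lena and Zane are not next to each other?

There are 5! = 120 arrangements in all. If Lena and Zane are adjacent, merging them into one block gives 2·(4)! = 48 arrangements.
So 120 − 48 = 72 arrangements keep them apart.

72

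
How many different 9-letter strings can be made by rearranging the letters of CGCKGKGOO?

Letter multiplicities in CGCKGKGOO: C×2, G×3, K×2, O×2.
Dividing 9! = 362880 by 3!·2!·2!·2! = 48 for the repeated letters gives 7560.

7560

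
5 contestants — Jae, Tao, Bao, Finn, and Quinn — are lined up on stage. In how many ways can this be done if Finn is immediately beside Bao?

48

Place the 3 others and the Finn-Bao pair as 4 objects in a line; the pair has 2 internal arrangements.
So the count is 2·(4)! = 48.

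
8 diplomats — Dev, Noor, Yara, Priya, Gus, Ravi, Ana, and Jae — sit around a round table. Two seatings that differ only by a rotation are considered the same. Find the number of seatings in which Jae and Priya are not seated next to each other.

Without the restriction there are (7)! = 5040 seatings.
Those with Jae next to Priya: fuse the pair into one unit and seat 7 units around a circle — 2·(6)! = 1440.
Subtracting, 5040 − 1440 = 3600.

3600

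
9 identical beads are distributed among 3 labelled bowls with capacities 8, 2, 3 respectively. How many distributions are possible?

Ignoring the caps, the number of non-negative solutions to x_1+…+x_3 = 9 is C(11,2) = 55.
Subtract solutions that violate a single cap (substitute x_i' = x_i − (cap_i+1)): x_1 ≥ 9 gives C(2,2) = 1; x_2 ≥ 3 gives C(8,2) = 28; x_3 ≥ 4 gives C(7,2) = 21. Together 50.
Add back pairs where two caps are both exceeded: 0 + 0 + 6 = 6.
By inclusion–exclusion the count is 55 − 50 + 6 = 11.

11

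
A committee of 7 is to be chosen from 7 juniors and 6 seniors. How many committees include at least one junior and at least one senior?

1715

Total 7-person selections from all 13: C(13,7) = 1716.
Subtract selections that omit an entire group: no juniors → C(6,7) = 0; no seniors → C(7,7) = 1.
Both groups omitted at once is impossible, so 1716 − 1 = 1715.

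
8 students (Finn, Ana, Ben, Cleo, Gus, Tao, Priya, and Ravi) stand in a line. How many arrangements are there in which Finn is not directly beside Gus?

Of the 8! = 40320 arrangements, those with Finn and Gus adjacent number 2 × 7! = 10080 (treat the pair as a block with 2 internal orders).
So 40320 − 10080 = 30240 arrangements keep them apart.

30240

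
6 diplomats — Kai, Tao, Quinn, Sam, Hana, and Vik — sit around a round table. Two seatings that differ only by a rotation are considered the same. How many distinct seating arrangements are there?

120

Fix one person's seat to break rotational symmetry; the remaining 5 people can be arranged in (5)! = 120 ways.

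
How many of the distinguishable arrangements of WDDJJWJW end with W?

210

With the last slot taken by W, it remains to arrange the other 7 letters (DDJJWJW).
Those 7 letters have D appearing twice, J appearing 3 times, and W appearing twice, giving (7)!/(3!·2!·2!) = 210.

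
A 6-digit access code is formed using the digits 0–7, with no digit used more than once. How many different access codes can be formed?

20160

With no repetition, fill the 6 digits in order: 8 choices, then 7, down to 3.
8 × 7 × 6 × 5 × 4 × 3 = 20160.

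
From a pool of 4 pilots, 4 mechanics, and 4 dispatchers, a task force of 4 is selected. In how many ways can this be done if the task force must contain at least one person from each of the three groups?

288

Unrestricted: C(12,4) = 495 ways to pick any 4 of the 12.
Subtract selections that omit an entire group: no pilots → C(8,4) = 70; no mechanics → C(8,4) = 70; no dispatchers → C(8,4) = 70.
Add back selections omitting two groups (i.e. drawn from a single group): C(4,4) + C(4,4) + C(4,4) = 3.
By inclusion–exclusion: 495 − 210 + 3 = 288.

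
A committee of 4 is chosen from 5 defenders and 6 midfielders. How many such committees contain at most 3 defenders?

Split by how many defenders are chosen (0 through 3).
Sum: C(5,0)·C(6,4) + C(5,1)·C(6,3) + C(5,2)·C(6,2) + C(5,3)·C(6,1) = 15 + 100 + 150 + 60 = 325.

325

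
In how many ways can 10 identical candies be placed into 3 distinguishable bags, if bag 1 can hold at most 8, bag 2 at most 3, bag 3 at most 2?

Ignoring the caps, the number of non-negative solutions to x_1+…+x_3 = 10 is C(12,2) = 66.
Subtract solutions that violate a single cap (substitute x_i' = x_i − (cap_i+1)): x_1 ≥ 9 gives C(3,2) = 3; x_2 ≥ 4 gives C(8,2) = 28; x_3 ≥ 3 gives C(9,2) = 36. Together 67.
Add back pairs where two caps are both exceeded: 0 + 0 + 10 = 10.
By inclusion–exclusion the count is 66 − 67 + 10 = 9.

9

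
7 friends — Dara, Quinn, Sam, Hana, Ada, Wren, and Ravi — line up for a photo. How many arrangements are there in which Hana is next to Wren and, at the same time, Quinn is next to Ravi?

Treat {Hana,Wren} as one block (2 orders) and {Quinn,Ravi} as another (2 orders).
That leaves 5 units to arrange: 2 × 2 × 5! = 4 × 120 = 480.

480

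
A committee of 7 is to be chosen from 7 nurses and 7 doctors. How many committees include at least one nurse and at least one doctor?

3430

Unrestricted: C(14,7) = 3432 ways to pick any 7 of the 14.
Selections missing a whole group: no nurses → C(7,7) = 1; no doctors → C(7,7) = 1.
Both groups omitted at once is impossible, so 3432 − 2 = 3430.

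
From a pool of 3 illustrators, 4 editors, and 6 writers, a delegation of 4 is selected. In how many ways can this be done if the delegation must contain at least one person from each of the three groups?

360

Total 4-person selections from all 13: C(13,4) = 715.
Subtract selections that omit an entire group: no illustrators → C(10,4) = 210; no editors → C(9,4) = 126; no writers → C(7,4) = 35.
Add back selections omitting two groups (i.e. drawn from a single group): C(3,4) + C(4,4) + C(6,4) = 16.
By inclusion–exclusion: 715 − 371 + 16 = 360.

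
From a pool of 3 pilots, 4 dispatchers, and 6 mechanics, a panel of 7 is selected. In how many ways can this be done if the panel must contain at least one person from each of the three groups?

With no constraint there are C(13,7) = 1716 possible selections.
Subtract selections that omit an entire group: no pilots → C(10,7) = 120; no dispatchers → C(9,7) = 36; no mechanics → C(7,7) = 1.
Add back selections omitting two groups (i.e. drawn from a single group): C(3,7) + C(4,7) + C(6,7) = 0.
By inclusion–exclusion: 1716 − 157 + 0 = 1559.

1559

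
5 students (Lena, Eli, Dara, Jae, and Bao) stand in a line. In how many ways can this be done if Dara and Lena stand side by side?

48

Place the 3 others and the Dara-Lena pair as 4 objects in a line; the pair has 2 internal arrangements.
That gives 2 × 4! = 2 × 24 = 48.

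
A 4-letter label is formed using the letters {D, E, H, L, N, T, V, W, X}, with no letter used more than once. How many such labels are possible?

This is a permutation of 4 out of 9: P(9,4) = 9!/5!.
That product is 9 × 8 × 7 × 6 = 3024.

3024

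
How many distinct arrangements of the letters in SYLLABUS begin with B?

With the first slot taken by B, it remains to arrange the other 7 letters (SYLLAUS).
Those 7 letters have L appearing twice and S appearing twice, giving (7)!/(2!·2!) = 1260.

1260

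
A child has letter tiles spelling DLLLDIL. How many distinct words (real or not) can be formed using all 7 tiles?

105

The 7 letters of DLLLDIL have repeats: D appearing twice and L appearing 4 times.
The number of distinct arrangements is 7!/(4!·2!) = 5040/48 = 105.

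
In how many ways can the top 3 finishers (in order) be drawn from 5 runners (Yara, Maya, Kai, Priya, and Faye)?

This is an ordered selection of 3 from 5: P(5,3).
That gives 5 × 4 × 3 = 60.

60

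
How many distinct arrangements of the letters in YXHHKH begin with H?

With the first slot taken by H, it remains to arrange the other 5 letters (YXHKH).
Those 5 letters have H appearing twice, giving (5)!/(2!) = 60.

60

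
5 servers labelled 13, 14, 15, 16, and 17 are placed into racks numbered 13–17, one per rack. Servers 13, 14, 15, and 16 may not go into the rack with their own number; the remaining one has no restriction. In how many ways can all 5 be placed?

Let Aᵢ (for 13 ≤ i ≤ 16) be the placements that put server i in its forbidden rack. Any j of these fix j positions, leaving (5−j)! ways to fill the rest, and there are C(4,j) ways to pick which j.
By inclusion–exclusion, the number of valid placements is Σ_{j=0}^{4} (−1)^j C(4,j)·(5−j)!.
Computing: 120 − 96 + 36 − 8 + 1 = 53.

53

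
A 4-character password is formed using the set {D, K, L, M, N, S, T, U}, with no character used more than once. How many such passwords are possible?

1680

With no repetition, fill the 4 characters in order: 8 choices, then 7, down to 5.
That product is 8 × 7 × 6 × 5 = 1680.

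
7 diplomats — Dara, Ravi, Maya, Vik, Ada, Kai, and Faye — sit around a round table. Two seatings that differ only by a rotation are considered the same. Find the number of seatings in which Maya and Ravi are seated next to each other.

240

Glue Maya and Ravi into a block (2 internal orders). Seating 6 units around a circle gives (5)! arrangements.
So 2 × (5)! = 2 × 120 = 240.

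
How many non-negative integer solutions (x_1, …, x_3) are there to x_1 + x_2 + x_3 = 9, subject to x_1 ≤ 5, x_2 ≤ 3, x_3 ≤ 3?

6

Ignoring the caps, the number of non-negative solutions to x_1+…+x_3 = 9 is C(11,2) = 55.
Subtract solutions that violate a single cap (substitute x_i' = x_i − (cap_i+1)): x_1 ≥ 6 gives C(5,2) = 10; x_2 ≥ 4 gives C(7,2) = 21; x_3 ≥ 4 gives C(7,2) = 21. Together 52.
Add back pairs where two caps are both exceeded: 0 + 0 + 3 = 3.
By inclusion–exclusion the count is 55 − 52 + 3 = 6.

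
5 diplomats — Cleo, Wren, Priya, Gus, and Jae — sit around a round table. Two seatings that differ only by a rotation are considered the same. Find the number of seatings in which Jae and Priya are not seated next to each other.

12

Without the restriction there are (4)! = 24 seatings.
Those with Jae next to Priya: fuse the pair into one unit and seat 4 units around a circle — 2·(3)! = 12.
Subtracting, 24 − 12 = 12.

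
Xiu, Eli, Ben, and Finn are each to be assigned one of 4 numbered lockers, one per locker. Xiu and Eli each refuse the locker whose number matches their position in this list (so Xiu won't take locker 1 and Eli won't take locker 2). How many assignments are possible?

14

Let Aᵢ (for i ∈ {1, 2}) be the placements that put person i in their forbidden locker. Any j of these fix j positions, leaving (4−j)! ways to fill the rest, and there are C(2,j) ways to pick which j.
By inclusion–exclusion, the number of valid placements is Σ_{j=0}^{2} (−1)^j C(2,j)·(4−j)!.
Computing: 24 − 12 + 2 = 14.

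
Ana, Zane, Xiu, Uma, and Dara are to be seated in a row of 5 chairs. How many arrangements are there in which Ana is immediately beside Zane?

Place the 3 others and the Ana-Zane pair as 4 objects in a line; the pair has 2 internal arrangements.
So the count is 2·(4)! = 48.

48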